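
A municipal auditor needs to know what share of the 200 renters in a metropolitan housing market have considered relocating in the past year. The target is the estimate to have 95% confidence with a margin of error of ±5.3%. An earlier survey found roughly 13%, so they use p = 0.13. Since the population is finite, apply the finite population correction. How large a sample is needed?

88

For 95% confidence, z = 1.96.
Unadjusted: n₀ = 1.96² × 0.13 × 0.87 / 0.053² ≈ 154.68, so n₀ = 155.
Finite population correction with N = 200: n = n₀ / (1 + (n₀−1)/N) = 155 / (1 + 154/200) = 155 / 1.7700 ≈ 87.57.
Rounding up, n = 88.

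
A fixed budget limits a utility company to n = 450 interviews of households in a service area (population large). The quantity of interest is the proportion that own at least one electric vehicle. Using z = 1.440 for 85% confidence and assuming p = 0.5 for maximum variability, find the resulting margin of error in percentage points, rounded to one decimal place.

3.4

SE(p̂) = √[p(1−p)/n] = √[0.2500/450] = 0.02357.
E = z × SE = 1.440 × 0.02357 = 0.03394, or 3.4 percentage points.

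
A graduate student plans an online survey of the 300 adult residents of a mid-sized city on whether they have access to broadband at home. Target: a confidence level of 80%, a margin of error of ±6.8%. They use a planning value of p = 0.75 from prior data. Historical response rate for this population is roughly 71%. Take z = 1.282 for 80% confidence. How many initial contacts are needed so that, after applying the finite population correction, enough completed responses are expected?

Completed interviews needed (unadjusted): n₀ = 1.282² × 0.1875 / 0.068² ≈ 66.64 → 67.
FPC for N = 300: n = 67 / (1 + 66/300) = 67 / 1.2200 ≈ 54.92 → 55.
At a 71% response rate, contacts needed = 55 / 0.71 ≈ 77.46 → 78.

78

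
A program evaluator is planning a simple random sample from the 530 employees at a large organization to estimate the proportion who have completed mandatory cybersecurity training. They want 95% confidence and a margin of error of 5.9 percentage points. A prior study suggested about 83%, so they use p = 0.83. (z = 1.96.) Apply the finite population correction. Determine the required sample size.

121

Unadjusted: n₀ = 1.96² × 0.83 × 0.17 / 0.059² ≈ 155.72, so n₀ = 156.
Finite population correction with N = 530: n = n₀ / (1 + (n₀−1)/N) = 156 / (1 + 155/530) = 156 / 1.2925 ≈ 120.70.
Rounding up, n = 121.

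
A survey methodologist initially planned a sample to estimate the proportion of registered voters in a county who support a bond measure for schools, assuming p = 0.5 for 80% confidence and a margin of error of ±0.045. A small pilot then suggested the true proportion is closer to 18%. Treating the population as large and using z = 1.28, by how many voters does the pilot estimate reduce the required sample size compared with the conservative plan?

Conservative (p = 0.5): n = 1.28² × 0.25 / 0.045² ≈ 202.27 → 203.
Using p = 0.18: p(1−p) = 0.1476, so n = 1.28² × 0.1476 / 0.045² ≈ 119.42 → 120.
Reduction: 203 − 120 = 83.

83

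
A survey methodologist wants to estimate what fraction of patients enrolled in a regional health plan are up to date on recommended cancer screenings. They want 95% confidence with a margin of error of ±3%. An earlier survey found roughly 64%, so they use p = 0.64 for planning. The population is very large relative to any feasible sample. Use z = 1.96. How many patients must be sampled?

With p = 0.64, p(1−p) = 0.2304.
n = z²·p(1−p)/E² = 1.96² × 0.2304 / 0.030² = 3.8416 × 0.2304 / 0.000900 ≈ 983.45.
Rounding up gives n = 984.

984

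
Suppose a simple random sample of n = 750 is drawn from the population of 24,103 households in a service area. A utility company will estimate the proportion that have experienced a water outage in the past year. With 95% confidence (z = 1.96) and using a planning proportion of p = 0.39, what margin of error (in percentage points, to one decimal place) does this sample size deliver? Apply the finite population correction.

Finite-population factor: (N−n)/(N−1) = (24103−750)/(24103−1) = 0.9689.
SE(p̂) = √[p(1−p)/n · (N−n)/(N−1)] = √[0.2379/750 × 0.9689] = 0.01753.
E = z × SE = 1.96 × 0.01753 = 0.03436 ≈ 3.4 percentage points.

3.4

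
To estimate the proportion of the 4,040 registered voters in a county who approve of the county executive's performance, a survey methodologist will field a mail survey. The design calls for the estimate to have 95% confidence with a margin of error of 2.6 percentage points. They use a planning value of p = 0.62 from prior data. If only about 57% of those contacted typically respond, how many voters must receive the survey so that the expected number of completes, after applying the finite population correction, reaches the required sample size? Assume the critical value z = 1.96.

Completed interviews needed (unadjusted): n₀ = 1.96² × 0.2356 / 0.026² ≈ 1338.88 → 1339.
FPC for N = 4,040: n = 1339 / (1 + 1338/4040) = 1339 / 1.3312 ≈ 1005.87 → 1006.
At a 57% response rate, contacts needed = 1006 / 0.57 ≈ 1764.91 → 1765.

1765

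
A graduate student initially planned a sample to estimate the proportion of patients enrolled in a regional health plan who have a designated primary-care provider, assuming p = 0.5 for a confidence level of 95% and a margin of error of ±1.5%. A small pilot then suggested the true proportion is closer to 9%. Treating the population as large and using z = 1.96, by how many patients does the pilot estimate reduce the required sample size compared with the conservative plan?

Conservative (p = 0.5): n = 1.96² × 0.25 / 0.015² ≈ 4268.44 → 4269.
Using p = 0.09: p(1−p) = 0.0819, so n = 1.96² × 0.0819 / 0.015² ≈ 1398.34 → 1399.
Reduction: 4269 − 1399 = 2870.

2870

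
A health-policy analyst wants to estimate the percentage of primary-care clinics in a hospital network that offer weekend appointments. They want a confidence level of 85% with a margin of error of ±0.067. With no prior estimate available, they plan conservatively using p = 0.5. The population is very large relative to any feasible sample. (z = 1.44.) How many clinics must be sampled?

With p = 0.5, p(1−p) = 0.25.
n = z²·p(1−p)/E² = 1.44² × 0.2500 / 0.067² = 2.0736 × 0.2500 / 0.004489 ≈ 115.48.
Rounding up gives n = 116.

116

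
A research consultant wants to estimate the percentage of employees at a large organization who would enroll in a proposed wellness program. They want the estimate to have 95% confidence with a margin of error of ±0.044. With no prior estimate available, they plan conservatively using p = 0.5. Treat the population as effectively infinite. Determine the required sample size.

497

For 95% confidence, z = 1.96.
With p = 0.5, p(1−p) = 0.25.
n = z²·p(1−p)/E² = 1.96² × 0.2500 / 0.044² = 3.8416 × 0.2500 / 0.001936 ≈ 496.07.
Rounding up gives n = 497.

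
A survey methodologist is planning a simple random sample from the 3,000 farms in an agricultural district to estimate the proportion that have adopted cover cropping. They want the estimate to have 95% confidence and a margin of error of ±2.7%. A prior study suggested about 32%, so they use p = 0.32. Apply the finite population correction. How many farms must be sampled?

For 95% confidence, z = 1.96.
Unadjusted: n₀ = 1.96² × 0.32 × 0.68 / 0.027² ≈ 1146.68, so n₀ = 1147.
Finite population correction with N = 3,000: n = n₀ / (1 + (n₀−1)/N) = 1147 / (1 + 1146/3000) = 1147 / 1.3820 ≈ 829.96.
Rounding up, n = 830.

830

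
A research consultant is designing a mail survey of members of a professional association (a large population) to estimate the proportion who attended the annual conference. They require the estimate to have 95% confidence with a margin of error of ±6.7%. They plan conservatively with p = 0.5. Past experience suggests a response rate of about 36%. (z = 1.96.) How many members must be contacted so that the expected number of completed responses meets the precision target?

595

Completed interviews needed: n₀ = 1.96² × 0.2500 / 0.067² ≈ 213.95 → 214.
At a 36% response rate, contacts needed = 214 / 0.36 ≈ 594.44 → 595.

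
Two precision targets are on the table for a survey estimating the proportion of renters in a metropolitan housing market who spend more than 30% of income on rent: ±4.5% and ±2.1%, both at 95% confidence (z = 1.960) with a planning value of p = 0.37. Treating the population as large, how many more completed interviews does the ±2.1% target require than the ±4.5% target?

At ±4.5%: n = 1.960² × 0.2331 / 0.045² ≈ 442.21 → 443.
At ±2.1%: n = 1.960² × 0.2331 / 0.021² ≈ 2030.56 → 2031.
Additional respondents: 2031 − 443 = 1588.

1588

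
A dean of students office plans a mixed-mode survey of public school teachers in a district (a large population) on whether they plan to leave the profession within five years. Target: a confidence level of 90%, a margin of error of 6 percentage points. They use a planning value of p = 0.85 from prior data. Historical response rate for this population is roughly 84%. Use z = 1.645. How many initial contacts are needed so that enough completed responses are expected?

115

Completed interviews needed: n₀ = 1.645² × 0.1275 / 0.060² ≈ 95.84 → 96.
At an 84% response rate, contacts needed = 96 / 0.84 ≈ 114.29 → 115.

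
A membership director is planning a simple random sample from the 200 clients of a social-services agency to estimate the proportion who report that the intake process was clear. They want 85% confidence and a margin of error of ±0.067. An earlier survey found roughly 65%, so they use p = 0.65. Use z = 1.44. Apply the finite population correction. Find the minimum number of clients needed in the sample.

Unadjusted: n₀ = 1.44² × 0.65 × 0.35 / 0.067² ≈ 105.09, so n₀ = 106.
Finite population correction with N = 200: n = n₀ / (1 + (n₀−1)/N) = 106 / (1 + 105/200) = 106 / 1.5250 ≈ 69.51.
Rounding up, n = 70.

70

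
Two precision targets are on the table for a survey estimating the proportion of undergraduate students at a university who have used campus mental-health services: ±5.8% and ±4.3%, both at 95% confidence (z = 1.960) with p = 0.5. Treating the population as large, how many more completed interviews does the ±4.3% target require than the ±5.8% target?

At ±5.8%: n = 1.960² × 0.2500 / 0.058² ≈ 285.49 → 286.
At ±4.3%: n = 1.960² × 0.2500 / 0.043² ≈ 519.42 → 520.
Additional respondents: 520 − 286 = 234.

234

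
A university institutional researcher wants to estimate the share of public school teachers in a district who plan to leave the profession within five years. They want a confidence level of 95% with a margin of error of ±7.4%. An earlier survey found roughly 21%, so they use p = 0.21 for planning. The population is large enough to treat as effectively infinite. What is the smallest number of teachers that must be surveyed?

For 95% confidence, z = 1.960.
With p = 0.21, p(1−p) = 0.1659.
n = z²·p(1−p)/E² = 1.960² × 0.1659 / 0.074² = 3.8416 × 0.1659 / 0.005476 ≈ 116.38.
Rounding up gives n = 117.

117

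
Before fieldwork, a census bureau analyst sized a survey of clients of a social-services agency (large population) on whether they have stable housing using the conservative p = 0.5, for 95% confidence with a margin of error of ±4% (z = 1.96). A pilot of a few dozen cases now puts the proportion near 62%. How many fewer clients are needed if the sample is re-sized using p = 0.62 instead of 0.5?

35

Conservative (p = 0.5): n = 1.96² × 0.25 / 0.040² ≈ 600.25 → 601.
Using p = 0.62: p(1−p) = 0.2356, so n = 1.96² × 0.2356 / 0.040² ≈ 565.68 → 566.
Reduction: 601 − 566 = 35.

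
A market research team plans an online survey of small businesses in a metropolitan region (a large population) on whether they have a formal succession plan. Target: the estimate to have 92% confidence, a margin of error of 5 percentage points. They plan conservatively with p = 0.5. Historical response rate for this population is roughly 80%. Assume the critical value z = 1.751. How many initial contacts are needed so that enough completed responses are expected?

Completed interviews needed: n₀ = 1.751² × 0.2500 / 0.050² ≈ 306.60 → 307.
At an 80% response rate, contacts needed = 307 / 0.80 ≈ 383.75 → 384.

384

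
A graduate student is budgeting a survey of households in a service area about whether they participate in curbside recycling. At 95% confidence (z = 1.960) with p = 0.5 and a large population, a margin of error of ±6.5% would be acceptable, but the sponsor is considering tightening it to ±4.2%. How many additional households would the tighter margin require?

At ±6.5%: n = 1.960² × 0.2500 / 0.065² ≈ 227.31 → 228.
At ±4.2%: n = 1.960² × 0.2500 / 0.042² ≈ 544.44 → 545.
Additional respondents: 545 − 228 = 317.

317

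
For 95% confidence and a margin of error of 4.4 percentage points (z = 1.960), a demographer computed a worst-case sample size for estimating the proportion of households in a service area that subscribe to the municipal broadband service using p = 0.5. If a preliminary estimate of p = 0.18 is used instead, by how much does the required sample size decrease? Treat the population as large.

Conservative (p = 0.5): n = 1.960² × 0.25 / 0.044² ≈ 496.07 → 497.
Using p = 0.18: p(1−p) = 0.1476, so n = 1.960² × 0.1476 / 0.044² ≈ 292.88 → 293.
Reduction: 497 − 293 = 204.

204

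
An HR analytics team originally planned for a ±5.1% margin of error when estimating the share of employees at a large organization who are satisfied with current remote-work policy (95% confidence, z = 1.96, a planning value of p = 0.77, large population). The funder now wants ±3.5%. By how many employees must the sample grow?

At ±5.1%: n = 1.96² × 0.1771 / 0.051² ≈ 261.57 → 262.
At ±3.5%: n = 1.96² × 0.1771 / 0.035² ≈ 555.39 → 556.
Additional respondents: 556 − 262 = 294.

294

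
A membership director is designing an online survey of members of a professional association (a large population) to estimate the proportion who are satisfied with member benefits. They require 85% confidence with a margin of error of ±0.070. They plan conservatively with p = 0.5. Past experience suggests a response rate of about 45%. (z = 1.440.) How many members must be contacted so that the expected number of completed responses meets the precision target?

236

Completed interviews needed: n₀ = 1.440² × 0.2500 / 0.070² ≈ 105.80 → 106.
At a 45% response rate, contacts needed = 106 / 0.45 ≈ 235.56 → 236.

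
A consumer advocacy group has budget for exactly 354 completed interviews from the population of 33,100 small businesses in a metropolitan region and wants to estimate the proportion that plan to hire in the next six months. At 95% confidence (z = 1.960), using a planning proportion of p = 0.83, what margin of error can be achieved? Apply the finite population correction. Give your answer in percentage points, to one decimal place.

3.9

Finite-population factor: (N−n)/(N−1) = (33100−354)/(33100−1) = 0.9893.
SE(p̂) = √[p(1−p)/n · (N−n)/(N−1)] = √[0.1411/354 × 0.9893] = 0.01986.
E = z × SE = 1.960 × 0.01986 = 0.03892 ≈ 3.9 percentage points.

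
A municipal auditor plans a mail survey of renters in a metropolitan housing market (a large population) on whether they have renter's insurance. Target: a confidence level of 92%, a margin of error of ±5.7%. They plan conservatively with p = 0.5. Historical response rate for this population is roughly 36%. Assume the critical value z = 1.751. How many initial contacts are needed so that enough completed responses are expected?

Completed interviews needed: n₀ = 1.751² × 0.2500 / 0.057² ≈ 235.92 → 236.
At a 36% response rate, contacts needed = 236 / 0.36 ≈ 655.56 → 656.

656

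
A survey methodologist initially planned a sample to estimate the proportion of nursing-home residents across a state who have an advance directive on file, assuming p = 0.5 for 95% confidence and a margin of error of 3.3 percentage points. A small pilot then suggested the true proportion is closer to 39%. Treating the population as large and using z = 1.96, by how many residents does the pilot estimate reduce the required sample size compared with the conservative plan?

Conservative (p = 0.5): n = 1.96² × 0.25 / 0.033² ≈ 881.91 → 882.
Using p = 0.39: p(1−p) = 0.2379, so n = 1.96² × 0.2379 / 0.033² ≈ 839.23 → 840.
Reduction: 882 − 840 = 42.

42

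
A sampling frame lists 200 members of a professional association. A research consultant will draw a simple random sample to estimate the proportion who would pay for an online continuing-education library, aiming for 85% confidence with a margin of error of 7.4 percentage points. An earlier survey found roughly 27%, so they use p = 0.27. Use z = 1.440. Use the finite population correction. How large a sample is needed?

Unadjusted: n₀ = 1.440² × 0.27 × 0.73 / 0.074² ≈ 74.64, so n₀ = 75.
Finite population correction with N = 200: n = n₀ / (1 + (n₀−1)/N) = 75 / (1 + 74/200) = 75 / 1.3700 ≈ 54.74.
Rounding up, n = 55.

55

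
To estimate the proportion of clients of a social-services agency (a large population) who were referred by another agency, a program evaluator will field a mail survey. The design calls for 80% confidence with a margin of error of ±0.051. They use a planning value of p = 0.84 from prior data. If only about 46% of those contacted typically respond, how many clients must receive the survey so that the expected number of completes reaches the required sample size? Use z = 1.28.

185

Completed interviews needed: n₀ = 1.28² × 0.1344 / 0.051² ≈ 84.66 → 85.
At a 46% response rate, contacts needed = 85 / 0.46 ≈ 184.78 → 185.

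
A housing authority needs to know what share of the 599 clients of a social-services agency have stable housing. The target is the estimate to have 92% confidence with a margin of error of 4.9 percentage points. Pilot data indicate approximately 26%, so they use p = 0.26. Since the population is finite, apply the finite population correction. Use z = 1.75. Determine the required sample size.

Unadjusted: n₀ = 1.75² × 0.26 × 0.74 / 0.049² ≈ 245.41, so n₀ = 246.
Finite population correction with N = 599: n = n₀ / (1 + (n₀−1)/N) = 246 / (1 + 245/599) = 246 / 1.4090 ≈ 174.59.
Rounding up, n = 175.

175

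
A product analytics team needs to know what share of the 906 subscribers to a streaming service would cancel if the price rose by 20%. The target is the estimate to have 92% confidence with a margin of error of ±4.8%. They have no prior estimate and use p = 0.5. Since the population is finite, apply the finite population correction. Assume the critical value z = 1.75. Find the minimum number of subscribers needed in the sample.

244

Unadjusted: n₀ = 1.75² × 0.50 × 0.50 / 0.048² ≈ 332.30, so n₀ = 333.
Finite population correction with N = 906: n = n₀ / (1 + (n₀−1)/N) = 333 / (1 + 332/906) = 333 / 1.3664 ≈ 243.70.
Rounding up, n = 244.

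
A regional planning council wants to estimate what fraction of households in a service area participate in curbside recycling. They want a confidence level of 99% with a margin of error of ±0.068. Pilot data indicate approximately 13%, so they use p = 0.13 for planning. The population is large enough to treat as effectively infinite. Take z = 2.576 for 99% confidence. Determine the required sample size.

With p = 0.13, p(1−p) = 0.1131.
n = z²·p(1−p)/E² = 2.576² × 0.1131 / 0.068² = 6.6358 × 0.1131 / 0.004624 ≈ 162.31.
Rounding up gives n = 163.

163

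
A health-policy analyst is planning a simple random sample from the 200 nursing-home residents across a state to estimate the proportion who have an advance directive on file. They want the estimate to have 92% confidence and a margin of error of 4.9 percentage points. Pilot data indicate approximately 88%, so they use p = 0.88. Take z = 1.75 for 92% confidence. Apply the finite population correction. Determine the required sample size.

81

Unadjusted: n₀ = 1.75² × 0.88 × 0.12 / 0.049² ≈ 134.69, so n₀ = 135.
Finite population correction with N = 200: n = n₀ / (1 + (n₀−1)/N) = 135 / (1 + 134/200) = 135 / 1.6700 ≈ 80.84.
Rounding up, n = 81.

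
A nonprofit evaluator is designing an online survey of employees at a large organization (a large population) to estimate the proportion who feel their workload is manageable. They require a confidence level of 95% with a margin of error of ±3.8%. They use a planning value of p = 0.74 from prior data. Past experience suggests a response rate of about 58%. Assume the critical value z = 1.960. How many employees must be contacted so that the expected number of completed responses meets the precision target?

883

Completed interviews needed: n₀ = 1.960² × 0.1924 / 0.038² ≈ 511.86 → 512.
At a 58% response rate, contacts needed = 512 / 0.58 ≈ 882.76 → 883.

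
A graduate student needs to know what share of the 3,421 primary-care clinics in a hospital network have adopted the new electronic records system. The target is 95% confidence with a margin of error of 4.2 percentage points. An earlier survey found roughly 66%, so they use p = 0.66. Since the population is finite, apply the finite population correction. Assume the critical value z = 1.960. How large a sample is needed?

428

Unadjusted: n₀ = 1.960² × 0.66 × 0.34 / 0.042² ≈ 488.69, so n₀ = 489.
Finite population correction with N = 3,421: n = n₀ / (1 + (n₀−1)/N) = 489 / (1 + 488/3421) = 489 / 1.1426 ≈ 427.95.
Rounding up, n = 428.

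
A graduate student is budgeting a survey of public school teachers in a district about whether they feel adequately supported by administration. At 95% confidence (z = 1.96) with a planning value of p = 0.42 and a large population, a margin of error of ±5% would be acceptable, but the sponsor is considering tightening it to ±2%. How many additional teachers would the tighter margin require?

1965

At ±5%: n = 1.96² × 0.2436 / 0.050² ≈ 374.33 → 375.
At ±2%: n = 1.96² × 0.2436 / 0.020² ≈ 2339.53 → 2340.
Additional respondents: 2340 − 375 = 1965.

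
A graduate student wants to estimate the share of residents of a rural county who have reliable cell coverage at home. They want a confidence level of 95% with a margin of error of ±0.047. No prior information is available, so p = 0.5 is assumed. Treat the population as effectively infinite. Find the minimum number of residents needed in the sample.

435

For 95% confidence, z = 1.960.
With p = 0.5, p(1−p) = 0.25.
n = z²·p(1−p)/E² = 1.960² × 0.2500 / 0.047² = 3.8416 × 0.2500 / 0.002209 ≈ 434.77.
Rounding up gives n = 435.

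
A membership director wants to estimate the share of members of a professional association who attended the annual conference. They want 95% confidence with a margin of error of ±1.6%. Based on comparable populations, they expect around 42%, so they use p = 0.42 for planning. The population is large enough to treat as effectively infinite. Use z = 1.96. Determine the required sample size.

3656

With p = 0.42, p(1−p) = 0.2436.
n = z²·p(1−p)/E² = 1.96² × 0.2436 / 0.016² = 3.8416 × 0.2436 / 0.000256 ≈ 3655.52.
Rounding up gives n = 3656.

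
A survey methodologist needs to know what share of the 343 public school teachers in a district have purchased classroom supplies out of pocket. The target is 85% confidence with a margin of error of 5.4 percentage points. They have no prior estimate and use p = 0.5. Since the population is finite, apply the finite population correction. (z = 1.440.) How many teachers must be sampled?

118

Unadjusted: n₀ = 1.440² × 0.50 × 0.50 / 0.054² ≈ 177.78, so n₀ = 178.
Finite population correction with N = 343: n = n₀ / (1 + (n₀−1)/N) = 178 / (1 + 177/343) = 178 / 1.5160 ≈ 117.41.
Rounding up, n = 118.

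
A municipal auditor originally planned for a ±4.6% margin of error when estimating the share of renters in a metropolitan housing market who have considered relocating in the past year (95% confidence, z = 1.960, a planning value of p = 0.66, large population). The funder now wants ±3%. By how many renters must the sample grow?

At ±4.6%: n = 1.960² × 0.2244 / 0.046² ≈ 407.40 → 408.
At ±3%: n = 1.960² × 0.2244 / 0.030² ≈ 957.84 → 958.
Additional respondents: 958 − 408 = 550.

550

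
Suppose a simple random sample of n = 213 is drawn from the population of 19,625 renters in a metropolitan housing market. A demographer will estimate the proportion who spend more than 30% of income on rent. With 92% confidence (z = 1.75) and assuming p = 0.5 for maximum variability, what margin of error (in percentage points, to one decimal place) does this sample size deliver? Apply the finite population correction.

Finite-population factor: (N−n)/(N−1) = (19625−213)/(19625−1) = 0.9892.
SE(p̂) = √[p(1−p)/n · (N−n)/(N−1)] = √[0.2500/213 × 0.9892] = 0.03407.
E = z × SE = 1.75 × 0.03407 = 0.05963 ≈ 6.0 percentage points.

6.0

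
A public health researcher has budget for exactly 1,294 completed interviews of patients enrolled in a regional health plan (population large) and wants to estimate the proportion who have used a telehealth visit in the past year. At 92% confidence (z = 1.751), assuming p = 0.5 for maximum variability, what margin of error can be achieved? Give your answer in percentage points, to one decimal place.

2.4

SE(p̂) = √[p(1−p)/n] = √[0.2500/1294] = 0.01390.
E = z × SE = 1.751 × 0.01390 = 0.02434, or 2.4 percentage points.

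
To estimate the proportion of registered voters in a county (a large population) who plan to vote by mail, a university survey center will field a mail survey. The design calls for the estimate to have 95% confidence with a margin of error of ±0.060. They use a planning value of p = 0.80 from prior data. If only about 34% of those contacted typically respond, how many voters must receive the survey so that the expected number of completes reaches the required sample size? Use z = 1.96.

503

Completed interviews needed: n₀ = 1.96² × 0.1600 / 0.060² ≈ 170.74 → 171.
At a 34% response rate, contacts needed = 171 / 0.34 ≈ 502.94 → 503.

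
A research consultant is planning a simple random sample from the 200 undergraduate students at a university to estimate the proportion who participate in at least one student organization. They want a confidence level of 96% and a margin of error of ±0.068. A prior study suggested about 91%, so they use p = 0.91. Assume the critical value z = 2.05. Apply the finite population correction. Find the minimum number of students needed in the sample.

Unadjusted: n₀ = 2.05² × 0.91 × 0.09 / 0.068² ≈ 74.43, so n₀ = 75.
Finite population correction with N = 200: n = n₀ / (1 + (n₀−1)/N) = 75 / (1 + 74/200) = 75 / 1.3700 ≈ 54.74.
Rounding up, n = 55.

55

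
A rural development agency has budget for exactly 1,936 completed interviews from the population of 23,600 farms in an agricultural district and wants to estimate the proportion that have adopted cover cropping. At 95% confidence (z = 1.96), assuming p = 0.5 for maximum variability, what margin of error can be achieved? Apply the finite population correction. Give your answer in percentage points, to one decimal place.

2.1

Finite-population factor: (N−n)/(N−1) = (23600−1936)/(23600−1) = 0.9180.
SE(p̂) = √[p(1−p)/n · (N−n)/(N−1)] = √[0.2500/1936 × 0.9180] = 0.01089.
E = z × SE = 1.96 × 0.01089 = 0.02134 ≈ 2.1 percentage points.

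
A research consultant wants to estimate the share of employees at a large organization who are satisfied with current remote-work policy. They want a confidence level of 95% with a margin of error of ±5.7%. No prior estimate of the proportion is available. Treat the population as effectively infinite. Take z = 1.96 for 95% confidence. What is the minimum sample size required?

296

With no prior estimate, use p = 0.5, giving p(1−p) = 0.25.
n = z²·p(1−p)/E² = 1.96² × 0.2500 / 0.057² = 3.8416 × 0.2500 / 0.003249 ≈ 295.60.
Rounding up gives n = 296.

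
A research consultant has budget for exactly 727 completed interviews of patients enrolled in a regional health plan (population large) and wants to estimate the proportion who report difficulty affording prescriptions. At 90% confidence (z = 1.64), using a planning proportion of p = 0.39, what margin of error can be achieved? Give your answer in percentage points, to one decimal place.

3.0

SE(p̂) = √[p(1−p)/n] = √[0.2379/727] = 0.01809.
E = z × SE = 1.64 × 0.01809 = 0.02967, or 3.0 percentage points.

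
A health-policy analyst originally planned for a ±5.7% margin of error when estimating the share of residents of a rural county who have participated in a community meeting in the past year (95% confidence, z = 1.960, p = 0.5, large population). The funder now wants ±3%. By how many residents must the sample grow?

At ±5.7%: n = 1.960² × 0.2500 / 0.057² ≈ 295.60 → 296.
At ±3%: n = 1.960² × 0.2500 / 0.030² ≈ 1067.11 → 1068.
Additional respondents: 1068 − 296 = 772.

772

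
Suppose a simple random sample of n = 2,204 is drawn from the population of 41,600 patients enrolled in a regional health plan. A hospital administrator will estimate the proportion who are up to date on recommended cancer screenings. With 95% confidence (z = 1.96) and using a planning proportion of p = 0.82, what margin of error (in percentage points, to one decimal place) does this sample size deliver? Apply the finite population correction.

Finite-population factor: (N−n)/(N−1) = (41600−2204)/(41600−1) = 0.9470.
SE(p̂) = √[p(1−p)/n · (N−n)/(N−1)] = √[0.1476/2204 × 0.9470] = 0.00796.
E = z × SE = 1.96 × 0.00796 = 0.01561 ≈ 1.6 percentage points.

1.6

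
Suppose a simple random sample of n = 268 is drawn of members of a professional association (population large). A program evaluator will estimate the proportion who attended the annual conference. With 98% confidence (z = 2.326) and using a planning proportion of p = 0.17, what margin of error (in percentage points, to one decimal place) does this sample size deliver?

5.3

SE(p̂) = √[p(1−p)/n] = √[0.1411/268] = 0.02295.
E = z × SE = 2.326 × 0.02295 = 0.05337, or 5.3 percentage points.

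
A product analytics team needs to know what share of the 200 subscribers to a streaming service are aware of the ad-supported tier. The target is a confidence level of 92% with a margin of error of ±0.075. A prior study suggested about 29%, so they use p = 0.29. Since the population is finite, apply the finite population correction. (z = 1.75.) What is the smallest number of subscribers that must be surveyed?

73

Unadjusted: n₀ = 1.75² × 0.29 × 0.71 / 0.075² ≈ 112.10, so n₀ = 113.
Finite population correction with N = 200: n = n₀ / (1 + (n₀−1)/N) = 113 / (1 + 112/200) = 113 / 1.5600 ≈ 72.44.
Rounding up, n = 73.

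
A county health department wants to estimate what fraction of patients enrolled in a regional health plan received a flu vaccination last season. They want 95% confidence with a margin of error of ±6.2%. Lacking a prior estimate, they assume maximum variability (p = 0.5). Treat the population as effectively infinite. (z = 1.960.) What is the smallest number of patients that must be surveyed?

With p = 0.5, p(1−p) = 0.25.
n = z²·p(1−p)/E² = 1.960² × 0.2500 / 0.062² = 3.8416 × 0.2500 / 0.003844 ≈ 249.84.
Rounding up gives n = 250.

250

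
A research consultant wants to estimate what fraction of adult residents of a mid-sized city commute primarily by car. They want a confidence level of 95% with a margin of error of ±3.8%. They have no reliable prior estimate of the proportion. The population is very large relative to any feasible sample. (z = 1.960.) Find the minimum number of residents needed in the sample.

666

With no prior estimate, use p = 0.5, giving p(1−p) = 0.25.
n = z²·p(1−p)/E² = 1.960² × 0.2500 / 0.038² = 3.8416 × 0.2500 / 0.001444 ≈ 665.10.
Rounding up gives n = 666.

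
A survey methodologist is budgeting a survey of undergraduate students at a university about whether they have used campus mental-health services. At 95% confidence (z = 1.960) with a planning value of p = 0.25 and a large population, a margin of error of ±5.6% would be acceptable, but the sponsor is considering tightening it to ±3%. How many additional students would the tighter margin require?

At ±5.6%: n = 1.960² × 0.1875 / 0.056² ≈ 229.69 → 230.
At ±3%: n = 1.960² × 0.1875 / 0.030² ≈ 800.33 → 801.
Additional respondents: 801 − 230 = 571.

571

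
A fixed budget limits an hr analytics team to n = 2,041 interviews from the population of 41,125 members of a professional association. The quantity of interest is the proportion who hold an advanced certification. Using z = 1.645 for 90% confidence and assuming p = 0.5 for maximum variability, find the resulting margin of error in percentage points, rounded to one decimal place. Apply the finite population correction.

1.8

Finite-population factor: (N−n)/(N−1) = (41125−2041)/(41125−1) = 0.9504.
SE(p̂) = √[p(1−p)/n · (N−n)/(N−1)] = √[0.2500/2041 × 0.9504] = 0.01079.
E = z × SE = 1.645 × 0.01079 = 0.01775 ≈ 1.8 percentage points.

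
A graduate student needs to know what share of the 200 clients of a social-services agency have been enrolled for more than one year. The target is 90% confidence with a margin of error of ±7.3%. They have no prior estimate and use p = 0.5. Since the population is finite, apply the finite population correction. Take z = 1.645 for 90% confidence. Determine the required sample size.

Unadjusted: n₀ = 1.645² × 0.50 × 0.50 / 0.073² ≈ 126.95, so n₀ = 127.
Finite population correction with N = 200: n = n₀ / (1 + (n₀−1)/N) = 127 / (1 + 126/200) = 127 / 1.6300 ≈ 77.91.
Rounding up, n = 78.

78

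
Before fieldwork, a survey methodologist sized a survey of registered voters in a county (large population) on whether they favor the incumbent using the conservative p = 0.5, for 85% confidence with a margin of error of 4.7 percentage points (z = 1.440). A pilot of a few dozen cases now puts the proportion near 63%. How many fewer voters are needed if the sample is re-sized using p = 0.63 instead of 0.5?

16

Conservative (p = 0.5): n = 1.440² × 0.25 / 0.047² ≈ 234.68 → 235.
Using p = 0.63: p(1−p) = 0.2331, so n = 1.440² × 0.2331 / 0.047² ≈ 218.81 → 219.
Reduction: 235 − 219 = 16.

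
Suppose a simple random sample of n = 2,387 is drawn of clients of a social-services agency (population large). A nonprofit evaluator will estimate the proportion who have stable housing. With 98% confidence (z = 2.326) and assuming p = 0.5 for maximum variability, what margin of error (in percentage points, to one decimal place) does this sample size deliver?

SE(p̂) = √[p(1−p)/n] = √[0.2500/2387] = 0.01023.
E = z × SE = 2.326 × 0.01023 = 0.02380, or 2.4 percentage points.

2.4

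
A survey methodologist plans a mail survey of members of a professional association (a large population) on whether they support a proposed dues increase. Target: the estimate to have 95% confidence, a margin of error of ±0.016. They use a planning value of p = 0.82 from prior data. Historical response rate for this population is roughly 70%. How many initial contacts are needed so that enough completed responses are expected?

3165

For 95% confidence, z = 1.960.
Completed interviews needed: n₀ = 1.960² × 0.1476 / 0.016² ≈ 2214.92 → 2215.
At a 70% response rate, contacts needed = 2215 / 0.70 ≈ 3164.29 → 3165.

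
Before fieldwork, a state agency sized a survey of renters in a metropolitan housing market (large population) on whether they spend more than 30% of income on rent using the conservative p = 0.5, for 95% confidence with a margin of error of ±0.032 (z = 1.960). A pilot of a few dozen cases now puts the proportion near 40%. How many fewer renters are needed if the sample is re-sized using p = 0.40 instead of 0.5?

37

Conservative (p = 0.5): n = 1.960² × 0.25 / 0.032² ≈ 937.89 → 938.
Using p = 0.40: p(1−p) = 0.2400, so n = 1.960² × 0.2400 / 0.032² ≈ 900.38 → 901.
Reduction: 938 − 901 = 37.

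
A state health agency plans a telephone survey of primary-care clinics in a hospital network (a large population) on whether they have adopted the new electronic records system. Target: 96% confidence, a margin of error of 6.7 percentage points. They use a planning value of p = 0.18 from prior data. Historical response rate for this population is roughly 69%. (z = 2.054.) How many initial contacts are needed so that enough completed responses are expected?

202

Completed interviews needed: n₀ = 2.054² × 0.1476 / 0.067² ≈ 138.72 → 139.
At a 69% response rate, contacts needed = 139 / 0.69 ≈ 201.45 → 202.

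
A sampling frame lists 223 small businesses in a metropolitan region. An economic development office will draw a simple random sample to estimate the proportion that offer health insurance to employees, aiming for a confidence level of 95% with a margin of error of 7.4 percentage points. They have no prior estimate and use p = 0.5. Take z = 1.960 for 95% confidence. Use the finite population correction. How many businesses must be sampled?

99

Unadjusted: n₀ = 1.960² × 0.50 × 0.50 / 0.074² ≈ 175.38, so n₀ = 176.
Finite population correction with N = 223: n = n₀ / (1 + (n₀−1)/N) = 176 / (1 + 175/223) = 176 / 1.7848 ≈ 98.61.
Rounding up, n = 99.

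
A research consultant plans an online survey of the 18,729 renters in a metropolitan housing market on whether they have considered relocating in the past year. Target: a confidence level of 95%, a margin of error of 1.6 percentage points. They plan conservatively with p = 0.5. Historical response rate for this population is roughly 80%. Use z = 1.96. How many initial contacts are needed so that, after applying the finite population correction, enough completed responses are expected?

3908

Completed interviews needed (unadjusted): n₀ = 1.96² × 0.2500 / 0.016² ≈ 3751.56 → 3752.
FPC for N = 18,729: n = 3752 / (1 + 3751/18729) = 3752 / 1.2003 ≈ 3125.94 → 3126.
At an 80% response rate, contacts needed = 3126 / 0.80 ≈ 3907.50 → 3908.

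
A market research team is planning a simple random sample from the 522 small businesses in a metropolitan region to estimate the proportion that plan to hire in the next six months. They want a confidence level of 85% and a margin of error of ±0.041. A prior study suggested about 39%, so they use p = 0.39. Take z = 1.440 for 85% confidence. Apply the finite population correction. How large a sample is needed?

189

Unadjusted: n₀ = 1.440² × 0.39 × 0.61 / 0.041² ≈ 293.46, so n₀ = 294.
Finite population correction with N = 522: n = n₀ / (1 + (n₀−1)/N) = 294 / (1 + 293/522) = 294 / 1.5613 ≈ 188.30.
Rounding up, n = 189.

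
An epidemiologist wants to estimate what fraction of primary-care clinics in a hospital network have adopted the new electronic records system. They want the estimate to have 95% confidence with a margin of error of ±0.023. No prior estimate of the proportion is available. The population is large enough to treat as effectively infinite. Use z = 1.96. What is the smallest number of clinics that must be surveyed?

With no prior estimate, use p = 0.5, giving p(1−p) = 0.25.
n = z²·p(1−p)/E² = 1.96² × 0.2500 / 0.023² = 3.8416 × 0.2500 / 0.000529 ≈ 1815.50.
Rounding up gives n = 1816.

1816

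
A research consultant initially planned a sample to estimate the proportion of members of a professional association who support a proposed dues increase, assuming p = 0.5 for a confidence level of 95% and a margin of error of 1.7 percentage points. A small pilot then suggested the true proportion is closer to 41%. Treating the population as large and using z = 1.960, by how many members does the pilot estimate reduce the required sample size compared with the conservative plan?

Conservative (p = 0.5): n = 1.960² × 0.25 / 0.017² ≈ 3323.18 → 3324.
Using p = 0.41: p(1−p) = 0.2419, so n = 1.960² × 0.2419 / 0.017² ≈ 3215.51 → 3216.
Reduction: 3324 − 3216 = 108.

108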